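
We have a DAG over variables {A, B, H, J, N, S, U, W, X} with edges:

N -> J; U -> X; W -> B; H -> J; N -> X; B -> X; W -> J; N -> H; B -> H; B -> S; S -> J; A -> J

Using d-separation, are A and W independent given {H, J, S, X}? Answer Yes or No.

No

Enumerating the 6 paths from A to W and testing each for blocking by {H, J, S, X}:
Path 1: A → J ← S ← B ← W
  S is a chain here and S is conditioned on, so the path is blocked at S.
Path 2: A → J ← H ← B ← W
  H is a chain here and H is conditioned on, so the path is blocked at H.
Path 3: A → J ← H ← N → X ← B ← W
  H is a chain here and H is conditioned on, so the path is blocked at H.
Path 4: A → J ← N → X ← B ← W
  J is a collider and J is conditioned on, which opens it; N is a fork and N is not conditioned on; X is a collider and X is conditioned on, which opens it; B is a chain and B is not conditioned on — no node blocks this path, so it is active.
Path 5: A → J ← N → H ← B ← W
  J is a collider and J is conditioned on, which opens it; N is a fork and N is not conditioned on; H is a collider and H is conditioned on, which opens it; B is a chain and B is not conditioned on — no node blocks this path, so it is active.
Path 6: A → J ← W
  J is a collider and J is conditioned on, which opens it — no node blocks this path, so it is active.
At least one path is unblocked, so d-separation fails.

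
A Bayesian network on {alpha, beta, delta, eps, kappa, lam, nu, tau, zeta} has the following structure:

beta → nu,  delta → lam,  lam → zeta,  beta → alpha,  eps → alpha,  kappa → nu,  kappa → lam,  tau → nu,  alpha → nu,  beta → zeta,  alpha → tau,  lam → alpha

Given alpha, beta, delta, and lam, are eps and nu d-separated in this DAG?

Enumerating the 6 paths from eps to nu and testing each for blocking by {alpha, beta, delta, lam}:
Path 1: eps → alpha → tau → nu
  alpha is a chain here and alpha is conditioned on, so the path is blocked at alpha.
Path 2: eps → alpha → nu
  alpha is a chain here and alpha is conditioned on, so the path is blocked at alpha.
Path 3: eps → alpha ← lam → zeta ← beta → nu
  lam is a fork here and lam is conditioned on, so the path is blocked at lam.
Path 4: eps → alpha ← lam ← kappa → nu
  lam is a chain here and lam is conditioned on, so the path is blocked at lam.
Path 5: eps → alpha ← beta → zeta ← lam ← kappa → nu
  beta is a fork here and beta is conditioned on, so the path is blocked at beta.
Path 6: eps → alpha ← beta → nu
  beta is a fork here and beta is conditioned on, so the path is blocked at beta.
All paths are blocked; eps ⊥ nu | {alpha, beta, delta, lam} holds.

Yes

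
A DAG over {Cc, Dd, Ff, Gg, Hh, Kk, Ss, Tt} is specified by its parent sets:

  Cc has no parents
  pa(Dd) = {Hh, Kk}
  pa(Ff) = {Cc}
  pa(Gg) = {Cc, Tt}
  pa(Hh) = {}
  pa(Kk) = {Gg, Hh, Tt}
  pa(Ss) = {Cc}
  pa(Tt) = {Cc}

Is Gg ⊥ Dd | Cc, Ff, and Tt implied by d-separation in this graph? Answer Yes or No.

No — Gg and Dd are not d-separated given {Cc, Ff, Tt}.

There are 6 undirected paths between Gg and Dd; checking each against the conditioning set {Cc, Ff, Tt}:
  1. Gg ← Cc → Tt → Kk ← Hh → Dd — Cc:fork[blocks]; Tt:chain[blocks]; Kk:collider[blocks]; Hh:fork[open] ⇒ blocked
  2. Gg ← Cc → Tt → Kk → Dd — Cc:fork[blocks]; Tt:chain[blocks]; Kk:chain[open] ⇒ blocked
  3. Gg → Kk ← Hh → Dd — Kk:collider[blocks]; Hh:fork[open] ⇒ blocked
  4. Gg → Kk → Dd — Kk:chain[open] ⇒ active
  5. Gg ← Tt → Kk ← Hh → Dd — Tt:fork[blocks]; Kk:collider[blocks]; Hh:fork[open] ⇒ blocked
  6. Gg ← Tt → Kk → Dd — Tt:fork[blocks]; Kk:chain[open] ⇒ blocked
Because an active path exists, Gg and Dd are not d-separated.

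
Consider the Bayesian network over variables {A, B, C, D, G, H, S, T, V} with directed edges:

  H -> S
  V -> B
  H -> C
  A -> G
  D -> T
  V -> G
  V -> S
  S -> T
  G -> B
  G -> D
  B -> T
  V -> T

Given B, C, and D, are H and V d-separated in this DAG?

Yes — H and V are d-separated given {B, C, D}.

Enumerating the 6 paths from H to V and testing each for blocking by {B, C, D}:
  1. H → S ← V — S:collider[blocks] ⇒ blocked
  2. H → S → T ← V — S:chain[open]; T:collider[blocks] ⇒ blocked
  3. H → S → T ← B ← V — S:chain[open]; T:collider[blocks]; B:chain[blocks] ⇒ blocked
  4. H → S → T ← B ← G ← V — S:chain[open]; T:collider[blocks]; B:chain[blocks]; G:chain[open] ⇒ blocked
  5. H → S → T ← D ← G ← V — S:chain[open]; T:collider[blocks]; D:chain[blocks]; G:chain[open] ⇒ blocked
  6. H → S → T ← D ← G → B ← V — S:chain[open]; T:collider[blocks]; D:chain[blocks]; G:fork[open]; B:collider[open] ⇒ blocked
All paths are blocked; H ⊥ V | {B, C, D} holds.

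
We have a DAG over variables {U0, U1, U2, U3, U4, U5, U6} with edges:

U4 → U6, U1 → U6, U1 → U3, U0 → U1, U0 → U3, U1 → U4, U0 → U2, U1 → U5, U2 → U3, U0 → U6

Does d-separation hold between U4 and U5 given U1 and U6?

Yes

We examine all 5 paths between U4 and U5:
  1. U4 → U6 ← U1 → U5 — U6:collider[open]; U1:fork[blocks] ⇒ blocked
  2. U4 → U6 ← U0 → U2 → U3 ← U1 → U5 — U6:collider[open]; U0:fork[open]; U2:chain[open]; U3:collider[blocks]; U1:fork[blocks] ⇒ blocked
  3. U4 → U6 ← U0 → U1 → U5 — U6:collider[open]; U0:fork[open]; U1:chain[blocks] ⇒ blocked
  4. U4 → U6 ← U0 → U3 ← U1 → U5 — U6:collider[open]; U0:fork[open]; U3:collider[blocks]; U1:fork[blocks] ⇒ blocked
  5. U4 ← U1 → U5 — U1:fork[blocks] ⇒ blocked
All paths are blocked; U4 ⊥ U5 | {U1, U6} holds.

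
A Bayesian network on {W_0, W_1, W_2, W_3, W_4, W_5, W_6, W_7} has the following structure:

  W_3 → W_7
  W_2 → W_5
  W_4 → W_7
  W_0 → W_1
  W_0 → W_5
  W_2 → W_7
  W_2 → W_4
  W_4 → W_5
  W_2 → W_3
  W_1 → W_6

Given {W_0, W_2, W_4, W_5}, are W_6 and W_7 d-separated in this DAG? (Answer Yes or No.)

6 paths connect W_6 and W_7; each must be blocked for d-separation to hold:
Path 1: W_6 ← W_1 ← W_0 → W_5 ← W_2 → W_7
  W_0 is a fork here and W_0 is conditioned on, so the path is blocked at W_0.
Path 2: W_6 ← W_1 ← W_0 → W_5 ← W_2 → W_4 → W_7
  W_0 is a fork here and W_0 is conditioned on, so the path is blocked at W_0.
Path 3: W_6 ← W_1 ← W_0 → W_5 ← W_2 → W_3 → W_7
  W_0 is a fork here and W_0 is conditioned on, so the path is blocked at W_0.
Path 4: W_6 ← W_1 ← W_0 → W_5 ← W_4 → W_7
  W_0 is a fork here and W_0 is conditioned on, so the path is blocked at W_0.
Path 5: W_6 ← W_1 ← W_0 → W_5 ← W_4 ← W_2 → W_7
  W_0 is a fork here and W_0 is conditioned on, so the path is blocked at W_0.
Path 6: W_6 ← W_1 ← W_0 → W_5 ← W_4 ← W_2 → W_3 → W_7
  W_0 is a fork here and W_0 is conditioned on, so the path is blocked at W_0.
Since every path is blocked, d-separation holds.

Yes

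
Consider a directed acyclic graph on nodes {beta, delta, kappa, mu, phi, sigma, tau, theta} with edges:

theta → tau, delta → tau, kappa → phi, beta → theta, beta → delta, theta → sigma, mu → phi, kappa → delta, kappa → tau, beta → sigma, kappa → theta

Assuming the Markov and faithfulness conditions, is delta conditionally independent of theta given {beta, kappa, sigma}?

We examine all 6 paths between delta and theta:
Path 1: delta ← beta → theta
  beta is a fork here and beta is conditioned on, so the path is blocked at beta.
Path 2: delta ← beta → sigma ← theta
  beta is a fork here and beta is conditioned on, so the path is blocked at beta.
Path 3: delta ← kappa → theta
  kappa is a fork here and kappa is conditioned on, so the path is blocked at kappa.
Path 4: delta ← kappa → tau ← theta
  kappa is a fork here and kappa is conditioned on, so the path is blocked at kappa.
Path 5: delta → tau ← theta
  tau is a collider here and neither tau nor any of its descendants is conditioned on, so the collider stays closed — the path is blocked at tau.
Path 6: delta → tau ← kappa → theta
  tau is a collider here and neither tau nor any of its descendants is conditioned on, so the collider stays closed — the path is blocked at tau.
All paths are blocked; delta ⊥ theta | {beta, kappa, sigma} holds.

Yes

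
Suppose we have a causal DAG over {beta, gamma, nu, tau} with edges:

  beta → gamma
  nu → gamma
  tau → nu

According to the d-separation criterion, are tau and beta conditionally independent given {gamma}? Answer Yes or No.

The only undirected path from tau to beta is:
Path 1: tau → nu → gamma ← beta
  nu is a chain and nu is not conditioned on; gamma is a collider and gamma is conditioned on, which opens it — no node blocks this path, so it is active.
Because an active path exists, tau and beta are not d-separated.

No — tau and beta are not d-separated given {gamma}.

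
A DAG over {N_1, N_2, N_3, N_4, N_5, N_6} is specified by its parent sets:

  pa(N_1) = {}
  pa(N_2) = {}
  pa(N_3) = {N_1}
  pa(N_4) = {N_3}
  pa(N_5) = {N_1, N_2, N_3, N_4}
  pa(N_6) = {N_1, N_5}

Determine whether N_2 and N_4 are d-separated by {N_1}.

Yes — N_2 and N_4 are d-separated given {N_1}.

There are 4 undirected paths between N_2 and N_4; checking each against the conditioning set {N_1}:
Path 1: N_2 → N_5 → N_6 ← N_1 → N_3 → N_4
  N_6 is a collider here and neither N_6 nor any of its descendants is conditioned on, so the collider stays closed — the path is blocked at N_6.
Path 2: N_2 → N_5 ← N_4
  N_5 is a collider here and neither N_5 nor any of its descendants is conditioned on, so the collider stays closed — the path is blocked at N_5.
Path 3: N_2 → N_5 ← N_3 → N_4
  N_5 is a collider here and neither N_5 nor any of its descendants is conditioned on, so the collider stays closed — the path is blocked at N_5.
Path 4: N_2 → N_5 ← N_1 → N_3 → N_4
  N_5 is a collider here and neither N_5 nor any of its descendants is conditioned on, so the collider stays closed — the path is blocked at N_5.
Since every path is blocked, d-separation holds.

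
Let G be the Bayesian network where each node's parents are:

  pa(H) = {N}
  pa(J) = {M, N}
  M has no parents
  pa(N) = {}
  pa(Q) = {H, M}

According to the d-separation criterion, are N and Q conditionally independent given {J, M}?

No

2 paths connect N and Q; each must be blocked for d-separation to hold:
Path 1: N → J ← M → Q
  M is a fork here and M is conditioned on, so the path is blocked at M.
Path 2: N → H → Q
  H is a chain and H is not conditioned on — no node blocks this path, so it is active.
Because an active path exists, N and Q are not d-separated.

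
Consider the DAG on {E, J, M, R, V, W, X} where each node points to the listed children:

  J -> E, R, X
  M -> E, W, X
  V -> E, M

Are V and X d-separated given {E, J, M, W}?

Yes

There are 4 undirected paths between V and X; checking each against the conditioning set {E, J, M, W}:
Path 1: V → E ← M → X
  M is a fork here and M is conditioned on, so the path is blocked at M.
Path 2: V → E ← J → X
  J is a fork here and J is conditioned on, so the path is blocked at J.
Path 3: V → M → E ← J → X
  M is a chain here and M is conditioned on, so the path is blocked at M.
Path 4: V → M → X
  M is a chain here and M is conditioned on, so the path is blocked at M.
Since every path is blocked, d-separation holds.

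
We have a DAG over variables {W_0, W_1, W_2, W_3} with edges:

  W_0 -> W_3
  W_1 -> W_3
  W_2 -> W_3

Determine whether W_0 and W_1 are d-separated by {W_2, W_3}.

No — W_0 and W_1 are not d-separated given {W_2, W_3}.

Only one path connects W_0 and W_1:
Path 1: W_0 → W_3 ← W_1
  W_3 is a collider and W_3 is conditioned on, which opens it — no node blocks this path, so it is active.
Because an active path exists, W_0 and W_1 are not d-separated.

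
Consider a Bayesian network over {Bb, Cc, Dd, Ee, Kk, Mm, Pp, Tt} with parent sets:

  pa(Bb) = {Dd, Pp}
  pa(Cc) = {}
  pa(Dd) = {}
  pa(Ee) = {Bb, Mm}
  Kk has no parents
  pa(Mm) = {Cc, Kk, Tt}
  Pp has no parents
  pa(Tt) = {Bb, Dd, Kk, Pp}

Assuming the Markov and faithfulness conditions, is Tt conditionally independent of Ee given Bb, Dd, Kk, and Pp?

No — Tt and Ee are not d-separated given {Bb, Dd, Kk, Pp}.

There are 5 undirected paths between Tt and Ee; checking each against the conditioning set {Bb, Dd, Kk, Pp}:
Path 1: Tt ← Pp → Bb → Ee
  Pp is a fork here and Pp is conditioned on, so the path is blocked at Pp.
Path 2: Tt ← Bb → Ee
  Bb is a fork here and Bb is conditioned on, so the path is blocked at Bb.
Path 3: Tt ← Dd → Bb → Ee
  Dd is a fork here and Dd is conditioned on, so the path is blocked at Dd.
Path 4: Tt ← Kk → Mm → Ee
  Kk is a fork here and Kk is conditioned on, so the path is blocked at Kk.
Path 5: Tt → Mm → Ee
  Mm is a chain and Mm is not conditioned on — no node blocks this path, so it is active.
Because an active path exists, Tt and Ee are not d-separated.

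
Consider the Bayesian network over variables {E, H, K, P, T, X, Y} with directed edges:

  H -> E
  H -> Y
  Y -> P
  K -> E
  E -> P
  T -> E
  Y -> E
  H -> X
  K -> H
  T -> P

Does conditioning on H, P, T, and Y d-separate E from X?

Yes

We examine all 5 paths between E and X:
Path 1: E ← K → H → X
  H is a chain here and H is conditioned on, so the path is blocked at H.
Path 2: E ← Y ← H → X
  Y is a chain here and Y is conditioned on, so the path is blocked at Y.
Path 3: E ← H → X
  H is a fork here and H is conditioned on, so the path is blocked at H.
Path 4: E ← T → P ← Y ← H → X
  T is a fork here and T is conditioned on, so the path is blocked at T.
Path 5: E → P ← Y ← H → X
  Y is a chain here and Y is conditioned on, so the path is blocked at Y.
Since every path is blocked, d-separation holds.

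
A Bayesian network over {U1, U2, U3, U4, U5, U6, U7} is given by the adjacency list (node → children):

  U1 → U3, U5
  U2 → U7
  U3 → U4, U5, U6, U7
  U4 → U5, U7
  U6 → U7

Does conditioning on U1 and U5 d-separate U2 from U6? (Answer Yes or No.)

There are 5 undirected paths between U2 and U6; checking each against the conditioning set {U1, U5}:
Path 1: U2 → U7 ← U6
  U7 is a collider here and neither U7 nor any of its descendants is conditioned on, so the collider stays closed — the path is blocked at U7.
Path 2: U2 → U7 ← U3 → U6
  U7 is a collider here and neither U7 nor any of its descendants is conditioned on, so the collider stays closed — the path is blocked at U7.
Path 3: U2 → U7 ← U4 → U5 ← U3 → U6
  U7 is a collider here and neither U7 nor any of its descendants is conditioned on, so the collider stays closed — the path is blocked at U7.
Path 4: U2 → U7 ← U4 → U5 ← U1 → U3 → U6
  U7 is a collider here and neither U7 nor any of its descendants is conditioned on, so the collider stays closed — the path is blocked at U7.
Path 5: U2 → U7 ← U4 ← U3 → U6
  U7 is a collider here and neither U7 nor any of its descendants is conditioned on, so the collider stays closed — the path is blocked at U7.
Every path is blocked, so U2 and U6 are d-separated given {U1, U5}.

Yes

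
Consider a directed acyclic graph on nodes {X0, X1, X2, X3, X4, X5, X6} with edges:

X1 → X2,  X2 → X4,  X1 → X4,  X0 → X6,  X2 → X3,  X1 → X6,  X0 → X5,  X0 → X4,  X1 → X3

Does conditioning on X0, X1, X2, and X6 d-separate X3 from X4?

Yes — X3 and X4 are d-separated given {X0, X1, X2, X6}.

Enumerating the 6 paths from X3 to X4 and testing each for blocking by {X0, X1, X2, X6}:
Path 1: X3 ← X1 → X6 ← X0 → X4
  X1 is a fork here and X1 is conditioned on, so the path is blocked at X1.
Path 2: X3 ← X1 → X4
  X1 is a fork here and X1 is conditioned on, so the path is blocked at X1.
Path 3: X3 ← X1 → X2 → X4
  X1 is a fork here and X1 is conditioned on, so the path is blocked at X1.
Path 4: X3 ← X2 → X4
  X2 is a fork here and X2 is conditioned on, so the path is blocked at X2.
Path 5: X3 ← X2 ← X1 → X6 ← X0 → X4
  X2 is a chain here and X2 is conditioned on, so the path is blocked at X2.
Path 6: X3 ← X2 ← X1 → X4
  X2 is a chain here and X2 is conditioned on, so the path is blocked at X2.
Since every path is blocked, d-separation holds.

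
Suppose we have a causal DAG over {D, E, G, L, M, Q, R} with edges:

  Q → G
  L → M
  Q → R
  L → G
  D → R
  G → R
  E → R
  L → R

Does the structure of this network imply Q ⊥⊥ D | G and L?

There are 3 undirected paths between Q and D; checking each against the conditioning set {G, L}:
Path 1: Q → G → R ← D
  G is a chain here and G is conditioned on, so the path is blocked at G.
Path 2: Q → G ← L → R ← D
  L is a fork here and L is conditioned on, so the path is blocked at L.
Path 3: Q → R ← D
  R is a collider here and neither R nor any of its descendants is conditioned on, so the collider stays closed — the path is blocked at R.
All paths are blocked; Q ⊥ D | {G, L} holds.

Yes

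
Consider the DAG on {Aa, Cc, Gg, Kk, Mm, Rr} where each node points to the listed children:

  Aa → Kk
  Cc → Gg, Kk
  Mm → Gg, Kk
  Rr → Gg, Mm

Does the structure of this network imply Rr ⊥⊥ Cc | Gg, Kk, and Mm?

No

There are 4 undirected paths between Rr and Cc; checking each against the conditioning set {Gg, Kk, Mm}:
  1. Rr → Gg ← Cc — Gg:collider[open] ⇒ active
  2. Rr → Gg ← Mm → Kk ← Cc — Gg:collider[open]; Mm:fork[blocks]; Kk:collider[open] ⇒ blocked
  3. Rr → Mm → Kk ← Cc — Mm:chain[blocks]; Kk:collider[open] ⇒ blocked
  4. Rr → Mm → Gg ← Cc — Mm:chain[blocks]; Gg:collider[open] ⇒ blocked
Because an active path exists, Rr and Cc are not d-separated.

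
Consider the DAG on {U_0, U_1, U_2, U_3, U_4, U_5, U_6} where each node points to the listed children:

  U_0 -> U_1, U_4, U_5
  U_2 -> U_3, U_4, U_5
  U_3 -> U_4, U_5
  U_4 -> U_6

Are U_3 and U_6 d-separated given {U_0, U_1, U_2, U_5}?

No — U_3 and U_6 are not d-separated given {U_0, U_1, U_2, U_5}.

We examine all 5 paths between U_3 and U_6:
Path 1: U_3 → U_4 → U_6
  U_4 is a chain and U_4 is not conditioned on — no node blocks this path, so it is active.
Path 2: U_3 → U_5 ← U_2 → U_4 → U_6
  U_2 is a fork here and U_2 is conditioned on, so the path is blocked at U_2.
Path 3: U_3 → U_5 ← U_0 → U_4 → U_6
  U_0 is a fork here and U_0 is conditioned on, so the path is blocked at U_0.
Path 4: U_3 ← U_2 → U_4 → U_6
  U_2 is a fork here and U_2 is conditioned on, so the path is blocked at U_2.
Path 5: U_3 ← U_2 → U_5 ← U_0 → U_4 → U_6
  U_2 is a fork here and U_2 is conditioned on, so the path is blocked at U_2.
At least one path is unblocked, so d-separation fails.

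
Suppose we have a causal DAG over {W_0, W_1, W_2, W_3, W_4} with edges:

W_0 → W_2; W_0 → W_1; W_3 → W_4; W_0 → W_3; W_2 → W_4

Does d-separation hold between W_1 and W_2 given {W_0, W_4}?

Yes

We examine all 2 paths between W_1 and W_2:
Path 1: W_1 ← W_0 → W_3 → W_4 ← W_2
  W_0 is a fork here and W_0 is conditioned on, so the path is blocked at W_0.
Path 2: W_1 ← W_0 → W_2
  W_0 is a fork here and W_0 is conditioned on, so the path is blocked at W_0.
Every path is blocked, so W_1 and W_2 are d-separated given {W_0, W_4}.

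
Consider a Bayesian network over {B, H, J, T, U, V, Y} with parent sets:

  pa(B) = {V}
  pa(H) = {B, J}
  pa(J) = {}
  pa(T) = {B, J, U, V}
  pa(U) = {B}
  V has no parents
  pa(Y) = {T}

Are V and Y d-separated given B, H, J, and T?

There are 4 undirected paths between V and Y; checking each against the conditioning set {B, H, J, T}:
  1. V → T → Y — T:chain[blocks] ⇒ blocked
  2. V → B → H ← J → T → Y — B:chain[blocks]; H:collider[open]; J:fork[blocks]; T:chain[blocks] ⇒ blocked
  3. V → B → U → T → Y — B:chain[blocks]; U:chain[open]; T:chain[blocks] ⇒ blocked
  4. V → B → T → Y — B:chain[blocks]; T:chain[blocks] ⇒ blocked
All paths are blocked; V ⊥ Y | {B, H, J, T} holds.

Yes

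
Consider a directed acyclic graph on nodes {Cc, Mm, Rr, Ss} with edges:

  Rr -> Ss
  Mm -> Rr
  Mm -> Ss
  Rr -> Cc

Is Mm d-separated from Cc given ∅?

No

We examine all 2 paths between Mm and Cc:
  1. Mm → Rr → Cc — Rr:chain[open] ⇒ active
  2. Mm → Ss ← Rr → Cc — Ss:collider[blocks]; Rr:fork[open] ⇒ blocked
Since the path Mm → Rr → Cc is active, Mm and Cc are not d-separated given ∅.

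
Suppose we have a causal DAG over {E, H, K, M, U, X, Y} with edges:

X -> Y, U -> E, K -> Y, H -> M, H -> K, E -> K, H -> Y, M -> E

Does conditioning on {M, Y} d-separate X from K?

We examine all 3 paths between X and K:
Path 1: X → Y ← K
  Y is a collider and Y is conditioned on, which opens it — no node blocks this path, so it is active.
Path 2: X → Y ← H → M → E → K
  M is a chain here and M is conditioned on, so the path is blocked at M.
Path 3: X → Y ← H → K
  Y is a collider and Y is conditioned on, which opens it; H is a fork and H is not conditioned on — no node blocks this path, so it is active.
Since the path X → Y ← K is active, X and K are not d-separated given {M, Y}.

No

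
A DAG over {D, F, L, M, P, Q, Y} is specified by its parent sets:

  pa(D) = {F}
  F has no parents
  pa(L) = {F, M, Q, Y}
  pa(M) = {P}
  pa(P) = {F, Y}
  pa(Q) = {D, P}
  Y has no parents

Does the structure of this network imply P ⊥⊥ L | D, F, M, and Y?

Enumerating the 6 paths from P to L and testing each for blocking by {D, F, M, Y}:
  1. P → Q → L — Q:chain[open] ⇒ active
  2. P → Q ← D ← F → L — Q:collider[blocks]; D:chain[blocks]; F:fork[blocks] ⇒ blocked
  3. P → M → L — M:chain[blocks] ⇒ blocked
  4. P ← Y → L — Y:fork[blocks] ⇒ blocked
  5. P ← F → L — F:fork[blocks] ⇒ blocked
  6. P ← F → D → Q → L — F:fork[blocks]; D:chain[blocks]; Q:chain[open] ⇒ blocked
Because an active path exists, P and L are not d-separated.

No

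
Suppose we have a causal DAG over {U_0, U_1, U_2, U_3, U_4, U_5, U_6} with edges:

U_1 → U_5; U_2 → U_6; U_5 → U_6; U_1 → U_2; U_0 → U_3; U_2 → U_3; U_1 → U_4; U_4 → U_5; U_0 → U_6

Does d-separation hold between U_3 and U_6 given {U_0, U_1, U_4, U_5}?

No

There are 4 undirected paths between U_3 and U_6; checking each against the conditioning set {U_0, U_1, U_4, U_5}:
  1. U_3 ← U_0 → U_6 — U_0:fork[blocks] ⇒ blocked
  2. U_3 ← U_2 ← U_1 → U_5 → U_6 — U_2:chain[open]; U_1:fork[blocks]; U_5:chain[blocks] ⇒ blocked
  3. U_3 ← U_2 ← U_1 → U_4 → U_5 → U_6 — U_2:chain[open]; U_1:fork[blocks]; U_4:chain[blocks]; U_5:chain[blocks] ⇒ blocked
  4. U_3 ← U_2 → U_6 — U_2:fork[open] ⇒ active
At least one path is unblocked, so d-separation fails.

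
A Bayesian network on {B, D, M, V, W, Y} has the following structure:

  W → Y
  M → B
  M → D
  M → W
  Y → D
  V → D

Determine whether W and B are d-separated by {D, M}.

There are 2 undirected paths between W and B; checking each against the conditioning set {D, M}:
Path 1: W ← M → B
  M is a fork here and M is conditioned on, so the path is blocked at M.
Path 2: W → Y → D ← M → B
  M is a fork here and M is conditioned on, so the path is blocked at M.
All paths are blocked; W ⊥ B | {D, M} holds.

Yes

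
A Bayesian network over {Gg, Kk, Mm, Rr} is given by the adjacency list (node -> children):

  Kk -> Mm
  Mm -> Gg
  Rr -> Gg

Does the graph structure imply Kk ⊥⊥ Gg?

No — Kk and Gg are not d-separated given ∅.

The only undirected path from Kk to Gg is:
  1. Kk → Mm → Gg — Mm:chain[open] ⇒ active
Since the path Kk → Mm → Gg is active, Kk and Gg are not d-separated given ∅.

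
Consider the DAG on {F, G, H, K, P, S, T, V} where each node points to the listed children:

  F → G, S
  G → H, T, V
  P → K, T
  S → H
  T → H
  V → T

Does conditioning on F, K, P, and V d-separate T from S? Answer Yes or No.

Yes

There are 6 undirected paths between T and S; checking each against the conditioning set {F, K, P, V}:
Path 1: T ← G ← F → S
  F is a fork here and F is conditioned on, so the path is blocked at F.
Path 2: T ← G → H ← S
  H is a collider here and neither H nor any of its descendants is conditioned on, so the collider stays closed — the path is blocked at H.
Path 3: T ← V ← G ← F → S
  V is a chain here and V is conditioned on, so the path is blocked at V.
Path 4: T ← V ← G → H ← S
  V is a chain here and V is conditioned on, so the path is blocked at V.
Path 5: T → H ← S
  H is a collider here and neither H nor any of its descendants is conditioned on, so the collider stays closed — the path is blocked at H.
Path 6: T → H ← G ← F → S
  H is a collider here and neither H nor any of its descendants is conditioned on, so the collider stays closed — the path is blocked at H.
Since every path is blocked, d-separation holds.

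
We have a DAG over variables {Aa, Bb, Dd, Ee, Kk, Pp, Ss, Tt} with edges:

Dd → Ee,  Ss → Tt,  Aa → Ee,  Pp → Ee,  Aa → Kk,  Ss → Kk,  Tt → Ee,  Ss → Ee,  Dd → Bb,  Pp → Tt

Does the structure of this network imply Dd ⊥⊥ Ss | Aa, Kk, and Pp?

Yes

We examine all 4 paths between Dd and Ss:
Path 1: Dd → Ee ← Aa → Kk ← Ss
  Ee is a collider here and neither Ee nor any of its descendants is conditioned on, so the collider stays closed — the path is blocked at Ee.
Path 2: Dd → Ee ← Ss
  Ee is a collider here and neither Ee nor any of its descendants is conditioned on, so the collider stays closed — the path is blocked at Ee.
Path 3: Dd → Ee ← Tt ← Ss
  Ee is a collider here and neither Ee nor any of its descendants is conditioned on, so the collider stays closed — the path is blocked at Ee.
Path 4: Dd → Ee ← Pp → Tt ← Ss
  Ee is a collider here and neither Ee nor any of its descendants is conditioned on, so the collider stays closed — the path is blocked at Ee.
Since every path is blocked, d-separation holds.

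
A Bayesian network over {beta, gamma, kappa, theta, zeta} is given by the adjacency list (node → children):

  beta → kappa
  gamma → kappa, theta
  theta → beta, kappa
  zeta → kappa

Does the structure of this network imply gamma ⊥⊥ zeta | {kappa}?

No

We examine all 3 paths between gamma and zeta:
Path 1: gamma → theta → beta → kappa ← zeta
  theta is a chain and theta is not conditioned on; beta is a chain and beta is not conditioned on; kappa is a collider and kappa is conditioned on, which opens it — no node blocks this path, so it is active.
Path 2: gamma → theta → kappa ← zeta
  theta is a chain and theta is not conditioned on; kappa is a collider and kappa is conditioned on, which opens it — no node blocks this path, so it is active.
Path 3: gamma → kappa ← zeta
  kappa is a collider and kappa is conditioned on, which opens it — no node blocks this path, so it is active.
Since the path gamma → theta → beta → kappa ← zeta is active, gamma and zeta are not d-separated given {kappa}.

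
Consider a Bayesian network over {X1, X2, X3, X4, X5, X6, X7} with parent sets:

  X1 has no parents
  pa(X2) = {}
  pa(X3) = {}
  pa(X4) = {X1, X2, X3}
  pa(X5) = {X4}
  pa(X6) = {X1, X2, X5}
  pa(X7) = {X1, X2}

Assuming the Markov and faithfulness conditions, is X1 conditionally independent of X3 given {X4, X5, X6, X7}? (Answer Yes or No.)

No

5 paths connect X1 and X3; each must be blocked for d-separation to hold:
Path 1: X1 → X7 ← X2 → X4 ← X3
  X7 is a collider and X7 is conditioned on, which opens it; X2 is a fork and X2 is not conditioned on; X4 is a collider and X4 is conditioned on, which opens it — no node blocks this path, so it is active.
Path 2: X1 → X7 ← X2 → X6 ← X5 ← X4 ← X3
  X5 is a chain here and X5 is conditioned on, so the path is blocked at X5.
Path 3: X1 → X4 ← X3
  X4 is a collider and X4 is conditioned on, which opens it — no node blocks this path, so it is active.
Path 4: X1 → X6 ← X5 ← X4 ← X3
  X5 is a chain here and X5 is conditioned on, so the path is blocked at X5.
Path 5: X1 → X6 ← X2 → X4 ← X3
  X6 is a collider and X6 is conditioned on, which opens it; X2 is a fork and X2 is not conditioned on; X4 is a collider and X4 is conditioned on, which opens it — no node blocks this path, so it is active.
Since the path X1 → X7 ← X2 → X4 ← X3 is active, X1 and X3 are not d-separated given {X4, X5, X6, X7}.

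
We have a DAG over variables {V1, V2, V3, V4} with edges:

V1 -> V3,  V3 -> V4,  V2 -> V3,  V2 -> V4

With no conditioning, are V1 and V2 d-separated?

There are 2 undirected paths between V1 and V2; checking each against the conditioning set ∅:
Path 1: V1 → V3 ← V2
  V3 is a collider here and neither V3 nor any of its descendants is conditioned on, so the collider stays closed — the path is blocked at V3.
Path 2: V1 → V3 → V4 ← V2
  V4 is a collider here and neither V4 nor any of its descendants is conditioned on, so the collider stays closed — the path is blocked at V4.
Since every path is blocked, d-separation holds.

Yes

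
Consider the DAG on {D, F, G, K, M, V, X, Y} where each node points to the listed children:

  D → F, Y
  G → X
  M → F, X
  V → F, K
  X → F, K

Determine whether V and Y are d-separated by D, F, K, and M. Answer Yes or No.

Yes

We examine all 3 paths between V and Y:
Path 1: V → K ← X → F ← D → Y
  D is a fork here and D is conditioned on, so the path is blocked at D.
Path 2: V → K ← X ← M → F ← D → Y
  M is a fork here and M is conditioned on, so the path is blocked at M.
Path 3: V → F ← D → Y
  D is a fork here and D is conditioned on, so the path is blocked at D.
All paths are blocked; V ⊥ Y | {D, F, K, M} holds.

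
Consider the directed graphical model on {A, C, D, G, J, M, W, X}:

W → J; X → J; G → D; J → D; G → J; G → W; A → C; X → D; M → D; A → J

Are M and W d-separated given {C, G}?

Enumerating the 6 paths from M to W and testing each for blocking by {C, G}:
Path 1: M → D ← J ← W
  D is a collider here and neither D nor any of its descendants is conditioned on, so the collider stays closed — the path is blocked at D.
Path 2: M → D ← J ← G → W
  D is a collider here and neither D nor any of its descendants is conditioned on, so the collider stays closed — the path is blocked at D.
Path 3: M → D ← G → W
  D is a collider here and neither D nor any of its descendants is conditioned on, so the collider stays closed — the path is blocked at D.
Path 4: M → D ← G → J ← W
  D is a collider here and neither D nor any of its descendants is conditioned on, so the collider stays closed — the path is blocked at D.
Path 5: M → D ← X → J ← W
  D is a collider here and neither D nor any of its descendants is conditioned on, so the collider stays closed — the path is blocked at D.
Path 6: M → D ← X → J ← G → W
  D is a collider here and neither D nor any of its descendants is conditioned on, so the collider stays closed — the path is blocked at D.
All paths are blocked; M ⊥ W | {C, G} holds.

Yes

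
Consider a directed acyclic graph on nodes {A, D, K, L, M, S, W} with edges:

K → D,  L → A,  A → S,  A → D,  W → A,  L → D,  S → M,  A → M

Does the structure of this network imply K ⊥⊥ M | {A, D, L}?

We examine all 4 paths between K and M:
Path 1: K → D ← L → A → M
  L is a fork here and L is conditioned on, so the path is blocked at L.
Path 2: K → D ← L → A → S → M
  L is a fork here and L is conditioned on, so the path is blocked at L.
Path 3: K → D ← A → M
  A is a fork here and A is conditioned on, so the path is blocked at A.
Path 4: K → D ← A → S → M
  A is a fork here and A is conditioned on, so the path is blocked at A.
Every path is blocked, so K and M are d-separated given {A, D, L}.

Yes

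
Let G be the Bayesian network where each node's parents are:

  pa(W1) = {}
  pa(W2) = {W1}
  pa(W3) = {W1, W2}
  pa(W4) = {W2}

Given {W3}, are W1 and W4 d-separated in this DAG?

There are 2 undirected paths between W1 and W4; checking each against the conditioning set {W3}:
Path 1: W1 → W3 ← W2 → W4
  W3 is a collider and W3 is conditioned on, which opens it; W2 is a fork and W2 is not conditioned on — no node blocks this path, so it is active.
Path 2: W1 → W2 → W4
  W2 is a chain and W2 is not conditioned on — no node blocks this path, so it is active.
Because an active path exists, W1 and W4 are not d-separated.

No — W1 and W4 are not d-separated given {W3}.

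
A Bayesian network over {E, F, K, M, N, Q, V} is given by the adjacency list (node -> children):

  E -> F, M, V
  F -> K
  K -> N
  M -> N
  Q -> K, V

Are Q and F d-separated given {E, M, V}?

4 paths connect Q and F; each must be blocked for d-separation to hold:
  1. Q → K → N ← M ← E → F — K:chain[open]; N:collider[blocks]; M:chain[blocks]; E:fork[blocks] ⇒ blocked
  2. Q → K ← F — K:collider[blocks] ⇒ blocked
  3. Q → V ← E → F — V:collider[open]; E:fork[blocks] ⇒ blocked
  4. Q → V ← E → M → N ← K ← F — V:collider[open]; E:fork[blocks]; M:chain[blocks]; N:collider[blocks]; K:chain[open] ⇒ blocked
All paths are blocked; Q ⊥ F | {E, M, V} holds.

Yes — Q and F are d-separated given {E, M, V}.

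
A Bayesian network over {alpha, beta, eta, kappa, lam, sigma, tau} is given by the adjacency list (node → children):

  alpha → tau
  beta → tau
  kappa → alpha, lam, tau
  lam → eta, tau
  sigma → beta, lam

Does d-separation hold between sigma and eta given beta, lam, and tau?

Enumerating the 4 paths from sigma to eta and testing each for blocking by {beta, lam, tau}:
Path 1: sigma → lam → eta
  lam is a chain here and lam is conditioned on, so the path is blocked at lam.
Path 2: sigma → beta → tau ← kappa → lam → eta
  beta is a chain here and beta is conditioned on, so the path is blocked at beta.
Path 3: sigma → beta → tau ← lam → eta
  beta is a chain here and beta is conditioned on, so the path is blocked at beta.
Path 4: sigma → beta → tau ← alpha ← kappa → lam → eta
  beta is a chain here and beta is conditioned on, so the path is blocked at beta.
Every path is blocked, so sigma and eta are d-separated given {beta, lam, tau}.

Yes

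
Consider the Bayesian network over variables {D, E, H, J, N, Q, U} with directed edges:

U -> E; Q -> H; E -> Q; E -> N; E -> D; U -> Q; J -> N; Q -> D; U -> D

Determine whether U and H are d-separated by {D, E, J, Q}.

Yes

Enumerating the 5 paths from U to H and testing each for blocking by {D, E, J, Q}:
Path 1: U → E → Q → H
  E is a chain here and E is conditioned on, so the path is blocked at E.
Path 2: U → E → D ← Q → H
  E is a chain here and E is conditioned on, so the path is blocked at E.
Path 3: U → Q → H
  Q is a chain here and Q is conditioned on, so the path is blocked at Q.
Path 4: U → D ← E → Q → H
  E is a fork here and E is conditioned on, so the path is blocked at E.
Path 5: U → D ← Q → H
  Q is a fork here and Q is conditioned on, so the path is blocked at Q.
All paths are blocked; U ⊥ H | {D, E, J, Q} holds.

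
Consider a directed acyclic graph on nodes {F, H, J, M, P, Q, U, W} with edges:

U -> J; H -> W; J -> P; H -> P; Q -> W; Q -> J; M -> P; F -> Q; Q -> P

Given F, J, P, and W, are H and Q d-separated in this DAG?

There are 3 undirected paths between H and Q; checking each against the conditioning set {F, J, P, W}:
  1. H → W ← Q — W:collider[open] ⇒ active
  2. H → P ← Q — P:collider[open] ⇒ active
  3. H → P ← J ← Q — P:collider[open]; J:chain[blocks] ⇒ blocked
Since the path H → W ← Q is active, H and Q are not d-separated given {F, J, P, W}.

No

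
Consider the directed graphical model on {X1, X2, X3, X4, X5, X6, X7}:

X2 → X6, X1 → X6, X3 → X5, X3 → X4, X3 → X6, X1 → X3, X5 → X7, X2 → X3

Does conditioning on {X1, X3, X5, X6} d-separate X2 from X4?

3 paths connect X2 and X4; each must be blocked for d-separation to hold:
Path 1: X2 → X6 ← X1 → X3 → X4
  X1 is a fork here and X1 is conditioned on, so the path is blocked at X1.
Path 2: X2 → X6 ← X3 → X4
  X3 is a fork here and X3 is conditioned on, so the path is blocked at X3.
Path 3: X2 → X3 → X4
  X3 is a chain here and X3 is conditioned on, so the path is blocked at X3.
All paths are blocked; X2 ⊥ X4 | {X1, X3, X5, X6} holds.

Yes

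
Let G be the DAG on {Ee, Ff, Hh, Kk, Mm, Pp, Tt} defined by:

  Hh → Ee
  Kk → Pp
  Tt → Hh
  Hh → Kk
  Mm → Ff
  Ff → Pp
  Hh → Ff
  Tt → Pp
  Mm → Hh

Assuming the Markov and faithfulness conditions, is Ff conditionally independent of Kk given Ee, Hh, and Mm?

There are 6 undirected paths between Ff and Kk; checking each against the conditioning set {Ee, Hh, Mm}:
Path 1: Ff ← Mm → Hh ← Tt → Pp ← Kk
  Mm is a fork here and Mm is conditioned on, so the path is blocked at Mm.
Path 2: Ff ← Mm → Hh → Kk
  Mm is a fork here and Mm is conditioned on, so the path is blocked at Mm.
Path 3: Ff ← Hh ← Tt → Pp ← Kk
  Hh is a chain here and Hh is conditioned on, so the path is blocked at Hh.
Path 4: Ff ← Hh → Kk
  Hh is a fork here and Hh is conditioned on, so the path is blocked at Hh.
Path 5: Ff → Pp ← Tt → Hh → Kk
  Pp is a collider here and neither Pp nor any of its descendants is conditioned on, so the collider stays closed — the path is blocked at Pp.
Path 6: Ff → Pp ← Kk
  Pp is a collider here and neither Pp nor any of its descendants is conditioned on, so the collider stays closed — the path is blocked at Pp.
Since every path is blocked, d-separation holds.

Yes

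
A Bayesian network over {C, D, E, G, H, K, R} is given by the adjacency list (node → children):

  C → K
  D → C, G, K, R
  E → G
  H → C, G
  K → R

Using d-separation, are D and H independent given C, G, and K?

No

We examine all 4 paths between D and H:
Path 1: D → R ← K ← C ← H
  R is a collider here and neither R nor any of its descendants is conditioned on, so the collider stays closed — the path is blocked at R.
Path 2: D → G ← H
  G is a collider and G is conditioned on, which opens it — no node blocks this path, so it is active.
Path 3: D → C ← H
  C is a collider and C is conditioned on, which opens it — no node blocks this path, so it is active.
Path 4: D → K ← C ← H
  C is a chain here and C is conditioned on, so the path is blocked at C.
Since the path D → G ← H is active, D and H are not d-separated given {C, G, K}.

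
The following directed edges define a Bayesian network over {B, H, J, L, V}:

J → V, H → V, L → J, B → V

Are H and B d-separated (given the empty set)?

Yes

There is one path between H and B:
Path 1: H → V ← B
  V is a collider here and neither V nor any of its descendants is conditioned on, so the collider stays closed — the path is blocked at V.
Every path is blocked, so H and B are d-separated given ∅.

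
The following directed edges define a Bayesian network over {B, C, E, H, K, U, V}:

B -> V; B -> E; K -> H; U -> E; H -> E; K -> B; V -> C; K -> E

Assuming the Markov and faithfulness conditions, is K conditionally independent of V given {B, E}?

Yes — K and V are d-separated given {B, E}.

We examine all 3 paths between K and V:
Path 1: K → H → E ← B → V
  B is a fork here and B is conditioned on, so the path is blocked at B.
Path 2: K → B → V
  B is a chain here and B is conditioned on, so the path is blocked at B.
Path 3: K → E ← B → V
  B is a fork here and B is conditioned on, so the path is blocked at B.
Every path is blocked, so K and V are d-separated given {B, E}.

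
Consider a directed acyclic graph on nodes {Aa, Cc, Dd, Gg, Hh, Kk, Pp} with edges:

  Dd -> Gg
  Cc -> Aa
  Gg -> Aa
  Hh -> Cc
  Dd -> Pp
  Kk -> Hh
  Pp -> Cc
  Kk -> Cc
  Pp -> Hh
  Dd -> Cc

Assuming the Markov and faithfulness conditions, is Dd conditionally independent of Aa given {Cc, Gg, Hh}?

We examine all 5 paths between Dd and Aa:
  1. Dd → Cc → Aa — Cc:chain[blocks] ⇒ blocked
  2. Dd → Pp → Hh ← Kk → Cc → Aa — Pp:chain[open]; Hh:collider[open]; Kk:fork[open]; Cc:chain[blocks] ⇒ blocked
  3. Dd → Pp → Hh → Cc → Aa — Pp:chain[open]; Hh:chain[blocks]; Cc:chain[blocks] ⇒ blocked
  4. Dd → Pp → Cc → Aa — Pp:chain[open]; Cc:chain[blocks] ⇒ blocked
  5. Dd → Gg → Aa — Gg:chain[blocks] ⇒ blocked
Every path is blocked, so Dd and Aa are d-separated given {Cc, Gg, Hh}.

Yes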